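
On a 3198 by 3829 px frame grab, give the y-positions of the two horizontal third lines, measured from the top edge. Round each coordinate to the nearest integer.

1276 px and 2553 px

3829 / 3 = 1276.33, so the horizontal lines sit at one and two thirds of 3829.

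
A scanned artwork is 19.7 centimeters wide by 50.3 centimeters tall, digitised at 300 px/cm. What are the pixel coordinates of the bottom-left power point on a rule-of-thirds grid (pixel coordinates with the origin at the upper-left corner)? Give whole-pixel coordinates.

In pixels the canvas is 19.7 × 300 = 5910 wide and 50.3 × 300 = 15090 tall.
The bottom-left point is one-third across and two-thirds down:
x = 1 × 5910/3 ≈ 1970; y = 2 × 15090/3 ≈ 10060.

(1970, 10060)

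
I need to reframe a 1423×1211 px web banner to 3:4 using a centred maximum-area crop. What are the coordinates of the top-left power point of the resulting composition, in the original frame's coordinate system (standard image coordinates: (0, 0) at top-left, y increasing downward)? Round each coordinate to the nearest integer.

1423/1211 > 3/4, so the 3:4 crop keeps the full height 1211 and trims width to 1211 × 3/4 = 908.25 px.
Left offset = (1423 − 908.25)/2 = 257.38 px; top offset = 0.
Top-left is one-third across and one-third down within the crop:
x = 257.38 + 1 × 908.25/3 ≈ 560; y = 0.00 + 1 × 1211.00/3 ≈ 404.

(560, 404)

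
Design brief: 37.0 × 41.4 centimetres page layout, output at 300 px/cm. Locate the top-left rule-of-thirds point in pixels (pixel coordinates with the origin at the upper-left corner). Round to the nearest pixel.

x = 3700 px, y = 4140 px

In pixels the canvas is 37.0 × 300 = 11100 wide and 41.4 × 300 = 12420 tall.
The top-left point is one-third across and one-third down:
x = 1 × 11100/3 ≈ 3700; y = 1 × 12420/3 ≈ 4140.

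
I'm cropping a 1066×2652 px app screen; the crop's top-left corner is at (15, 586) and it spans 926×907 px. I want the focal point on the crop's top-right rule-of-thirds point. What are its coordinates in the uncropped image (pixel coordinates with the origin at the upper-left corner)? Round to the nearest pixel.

(632, 888)

One third of the crop width 926 is 308.67 px.
One third of the crop height 907 is 302.33 px.
The top-right point is two-thirds across and one-third down within the crop:
x = 15 + 2 × 308.67 ≈ 632; y = 586 + 1 × 302.33 ≈ 888.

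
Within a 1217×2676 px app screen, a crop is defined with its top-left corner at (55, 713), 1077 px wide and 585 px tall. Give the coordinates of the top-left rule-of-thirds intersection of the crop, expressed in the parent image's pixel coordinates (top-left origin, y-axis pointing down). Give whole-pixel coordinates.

x = 414 px, y = 908 px

One third of the crop width 1077 is 359.00 px.
One third of the crop height 585 is 195.00 px.
The top-left point is one-third across and one-third down within the crop:
x = 55 + 1 × 359.00 ≈ 414; y = 713 + 1 × 195.00 ≈ 908.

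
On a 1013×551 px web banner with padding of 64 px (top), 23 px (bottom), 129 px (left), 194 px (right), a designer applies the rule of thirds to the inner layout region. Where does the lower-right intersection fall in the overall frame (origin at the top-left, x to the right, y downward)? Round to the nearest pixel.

Content width = 1013 − 129 − 194 = 690 px; content height = 551 − 64 − 23 = 464 px.
Lower-right is two-thirds across and two-thirds down within the inner layout region.
x = 129 + 2 × 690/3 = 129 + 460.00 ≈ 589
y = 64 + 2 × 464/3 = 64 + 309.33 ≈ 373

x = 589 px, y = 373 px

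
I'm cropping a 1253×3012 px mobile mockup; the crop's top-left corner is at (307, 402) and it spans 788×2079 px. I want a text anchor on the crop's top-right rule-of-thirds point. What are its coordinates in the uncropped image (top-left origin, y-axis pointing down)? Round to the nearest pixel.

One third of the crop width 788 is 262.67 px.
One third of the crop height 2079 is 693.00 px.
The top-right point is two-thirds across and one-third down within the crop:
x = 307 + 2 × 262.67 ≈ 832; y = 402 + 1 × 693.00 ≈ 1095.

x = 832 px, y = 1095 px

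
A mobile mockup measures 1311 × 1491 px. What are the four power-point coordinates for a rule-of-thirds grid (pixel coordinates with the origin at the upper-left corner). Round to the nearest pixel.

One third of 1311 is 437; one third of 1491 is 497.
Vertical third lines at x = 437 and x = 874; horizontal third lines at y = 497 and y = 994.

(437, 497), (874, 497), (437, 994), (874, 994)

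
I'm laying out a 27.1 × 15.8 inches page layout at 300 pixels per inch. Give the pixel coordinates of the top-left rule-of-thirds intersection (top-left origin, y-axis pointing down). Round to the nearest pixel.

In pixels the canvas is 27.1 × 300 = 8130 wide and 15.8 × 300 = 4740 tall.
The top-left point is one-third across and one-third down:
x = 1 × 8130/3 ≈ 2710; y = 1 × 4740/3 ≈ 1580.

x = 2710 px, y = 1580 px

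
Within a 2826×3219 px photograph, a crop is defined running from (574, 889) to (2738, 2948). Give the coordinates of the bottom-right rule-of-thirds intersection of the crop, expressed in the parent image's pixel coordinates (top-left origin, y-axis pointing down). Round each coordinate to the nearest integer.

Crop width = 2738 − 574 = 2164 px; one third is 721.33 px.
Crop height = 2948 − 889 = 2059 px; one third is 686.33 px.
The bottom-right point is two-thirds across and two-thirds down within the crop:
x = 574 + 2 × 721.33 ≈ 2017; y = 889 + 2 × 686.33 ≈ 2262.

x = 2017 px, y = 2262 px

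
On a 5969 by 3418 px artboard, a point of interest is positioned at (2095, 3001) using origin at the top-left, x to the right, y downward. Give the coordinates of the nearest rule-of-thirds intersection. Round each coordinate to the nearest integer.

Third lines: x ∈ {1990, 3979}, y ∈ {1139, 2279}.
2095 is closer to x = 1990; 3001 is closer to y = 2279.
So the nearest intersection is the lower-left power point.

x = 1990 px, y = 2279 px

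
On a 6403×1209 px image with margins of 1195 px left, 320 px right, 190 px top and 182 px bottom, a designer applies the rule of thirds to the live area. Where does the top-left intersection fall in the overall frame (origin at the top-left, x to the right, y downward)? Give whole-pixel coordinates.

Content width = 6403 − 1195 − 320 = 4888 px; content height = 1209 − 190 − 182 = 837 px.
Top-left is one-third across and one-third down within the live area.
x = 1195 + 1 × 4888/3 = 1195 + 1629.33 ≈ 2824
y = 190 + 1 × 837/3 = 190 + 279.00 ≈ 469

(2824, 469)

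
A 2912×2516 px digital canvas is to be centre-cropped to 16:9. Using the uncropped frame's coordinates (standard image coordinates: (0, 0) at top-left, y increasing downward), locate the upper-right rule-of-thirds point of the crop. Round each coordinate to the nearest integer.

2912/2516 < 16/9, so the 16:9 crop keeps the full width 2912 and trims height to 2912 × 9/16 = 1638.00 px.
Top offset = (2516 − 1638.00)/2 = 439.00 px; left offset = 0.
Upper-right is two-thirds across and one-third down within the crop:
x = 0.00 + 2 × 2912.00/3 ≈ 1941; y = 439.00 + 1 × 1638.00/3 ≈ 985.

x = 1941 px, y = 985 px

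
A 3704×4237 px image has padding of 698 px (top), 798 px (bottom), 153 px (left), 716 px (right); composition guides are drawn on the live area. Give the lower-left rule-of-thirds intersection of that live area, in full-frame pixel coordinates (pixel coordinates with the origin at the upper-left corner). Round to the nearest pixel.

x = 1098 px, y = 2525 px

Content width = 3704 − 153 − 716 = 2835 px; content height = 4237 − 698 − 798 = 2741 px.
Lower-left is one-third across and two-thirds down within the live area.
x = 153 + 1 × 2835/3 = 153 + 945.00 ≈ 1098
y = 698 + 2 × 2741/3 = 698 + 1827.33 ≈ 2525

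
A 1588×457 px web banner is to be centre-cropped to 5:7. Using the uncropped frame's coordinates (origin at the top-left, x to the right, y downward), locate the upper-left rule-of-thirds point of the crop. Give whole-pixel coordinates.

1588/457 > 5/7, so the 5:7 crop keeps the full height 457 and trims width to 457 × 5/7 = 326.43 px.
Left offset = (1588 − 326.43)/2 = 630.79 px; top offset = 0.
Upper-left is one-third across and one-third down within the crop:
x = 630.79 + 1 × 326.43/3 ≈ 740; y = 0.00 + 1 × 457.00/3 ≈ 152.

(740, 152)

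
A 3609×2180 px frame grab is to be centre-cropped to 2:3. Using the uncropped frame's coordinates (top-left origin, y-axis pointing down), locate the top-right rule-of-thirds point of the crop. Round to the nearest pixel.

x = 2047 px, y = 727 px

3609/2180 > 2/3, so the 2:3 crop keeps the full height 2180 and trims width to 2180 × 2/3 = 1453.33 px.
Left offset = (3609 − 1453.33)/2 = 1077.83 px; top offset = 0.
Top-right is two-thirds across and one-third down within the crop:
x = 1077.83 + 2 × 1453.33/3 ≈ 2047; y = 0.00 + 1 × 2180.00/3 ≈ 727.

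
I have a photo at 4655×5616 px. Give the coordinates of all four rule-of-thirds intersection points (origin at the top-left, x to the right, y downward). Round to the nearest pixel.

(1552, 1872), (3103, 1872), (1552, 3744), (3103, 3744)

One third of 4655 is 1551.67; one third of 5616 is 1872.
Vertical third lines at x = 1552 and x = 3103; horizontal third lines at y = 1872 and y = 3744.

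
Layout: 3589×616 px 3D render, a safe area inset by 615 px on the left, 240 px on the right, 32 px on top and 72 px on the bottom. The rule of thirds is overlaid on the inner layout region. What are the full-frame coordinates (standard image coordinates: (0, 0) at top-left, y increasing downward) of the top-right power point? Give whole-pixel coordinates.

Content width = 3589 − 615 − 240 = 2734 px; content height = 616 − 32 − 72 = 512 px.
Top-right is two-thirds across and one-third down within the inner layout region.
x = 615 + 2 × 2734/3 = 615 + 1822.67 ≈ 2438
y = 32 + 1 × 512/3 = 32 + 170.67 ≈ 203

(2438, 203)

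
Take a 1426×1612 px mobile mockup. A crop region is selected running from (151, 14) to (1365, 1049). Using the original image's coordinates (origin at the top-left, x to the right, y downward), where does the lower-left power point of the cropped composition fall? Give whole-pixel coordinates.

Crop width = 1365 − 151 = 1214 px; one third is 404.67 px.
Crop height = 1049 − 14 = 1035 px; one third is 345.00 px.
The lower-left point is one-third across and two-thirds down within the crop:
x = 151 + 1 × 404.67 ≈ 556; y = 14 + 2 × 345.00 ≈ 704.

x = 556 px, y = 704 px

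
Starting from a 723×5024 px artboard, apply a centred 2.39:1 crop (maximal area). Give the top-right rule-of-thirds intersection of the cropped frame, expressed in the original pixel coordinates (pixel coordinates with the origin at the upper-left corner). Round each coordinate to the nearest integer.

(482, 2462)

723/5024 < 2.39/1, so the 2.39:1 crop keeps the full width 723 and trims height to 723 × 1/2.39 = 302.51 px.
Top offset = (5024 − 302.51)/2 = 2360.74 px; left offset = 0.
Top-right is two-thirds across and one-third down within the crop:
x = 0.00 + 2 × 723.00/3 ≈ 482; y = 2360.74 + 1 × 302.51/3 ≈ 2462.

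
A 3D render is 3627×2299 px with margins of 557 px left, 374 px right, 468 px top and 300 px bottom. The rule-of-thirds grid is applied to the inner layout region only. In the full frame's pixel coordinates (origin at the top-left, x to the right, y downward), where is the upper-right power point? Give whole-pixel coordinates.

x = 2354 px, y = 978 px

Content width = 3627 − 557 − 374 = 2696 px; content height = 2299 − 468 − 300 = 1531 px.
Upper-right is two-thirds across and one-third down within the inner layout region.
x = 557 + 2 × 2696/3 = 557 + 1797.33 ≈ 2354
y = 468 + 1 × 1531/3 = 468 + 510.33 ≈ 978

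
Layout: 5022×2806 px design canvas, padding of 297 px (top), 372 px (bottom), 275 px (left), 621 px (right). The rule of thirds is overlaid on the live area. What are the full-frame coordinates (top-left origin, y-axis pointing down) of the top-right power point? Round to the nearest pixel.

Content width = 5022 − 275 − 621 = 4126 px; content height = 2806 − 297 − 372 = 2137 px.
Top-right is two-thirds across and one-third down within the live area.
x = 275 + 2 × 4126/3 = 275 + 2750.67 ≈ 3026
y = 297 + 1 × 2137/3 = 297 + 712.33 ≈ 1009

x = 3026 px, y = 1009 px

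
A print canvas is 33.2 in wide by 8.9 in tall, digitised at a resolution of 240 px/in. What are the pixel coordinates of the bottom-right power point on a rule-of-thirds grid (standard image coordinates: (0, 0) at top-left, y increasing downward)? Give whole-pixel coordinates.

In pixels the canvas is 33.2 × 240 = 7968 wide and 8.9 × 240 = 2136 tall.
The bottom-right point is two-thirds across and two-thirds down:
x = 2 × 7968/3 ≈ 5312; y = 2 × 2136/3 ≈ 1424.

x = 5312 px, y = 1424 px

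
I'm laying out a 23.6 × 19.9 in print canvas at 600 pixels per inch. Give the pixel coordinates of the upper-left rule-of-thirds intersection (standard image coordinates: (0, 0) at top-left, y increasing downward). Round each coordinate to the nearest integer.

x = 4720 px, y = 3980 px

In pixels the canvas is 23.6 × 600 = 14160 wide and 19.9 × 600 = 11940 tall.
The upper-left point is one-third across and one-third down:
x = 1 × 14160/3 ≈ 4720; y = 1 × 11940/3 ≈ 3980.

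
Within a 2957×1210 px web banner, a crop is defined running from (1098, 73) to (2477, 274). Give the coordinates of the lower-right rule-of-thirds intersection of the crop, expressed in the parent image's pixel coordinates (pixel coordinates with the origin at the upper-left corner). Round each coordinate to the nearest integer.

(2017, 207)

Crop width = 2477 − 1098 = 1379 px; one third is 459.67 px.
Crop height = 274 − 73 = 201 px; one third is 67.00 px.
The lower-right point is two-thirds across and two-thirds down within the crop:
x = 1098 + 2 × 459.67 ≈ 2017; y = 73 + 2 × 67.00 ≈ 207.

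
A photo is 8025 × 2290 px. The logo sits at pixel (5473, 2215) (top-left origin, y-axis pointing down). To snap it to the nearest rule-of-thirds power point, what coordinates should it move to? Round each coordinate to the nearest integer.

x = 5350 px, y = 1527 px

Third lines: x ∈ {2675, 5350}, y ∈ {763, 1527}.
5473 is closer to x = 5350; 2215 is closer to y = 1527.
So the nearest intersection is the lower-right power point.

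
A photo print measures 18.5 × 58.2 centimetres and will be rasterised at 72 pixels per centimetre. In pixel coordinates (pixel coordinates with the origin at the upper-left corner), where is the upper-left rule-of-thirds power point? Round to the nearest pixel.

(444, 1397)

In pixels the canvas is 18.5 × 72 = 1332 wide and 58.2 × 72 = 4190.4 tall.
The upper-left point is one-third across and one-third down:
x = 1 × 1332/3 ≈ 444; y = 1 × 4190.4/3 ≈ 1397.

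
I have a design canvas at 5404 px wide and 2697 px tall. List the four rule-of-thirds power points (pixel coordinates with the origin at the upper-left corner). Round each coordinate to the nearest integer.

(1801, 899), (3603, 899), (1801, 1798), (3603, 1798)

One third of 5404 is 1801.33; one third of 2697 is 899.
Vertical third lines at x = 1801 and x = 3603; horizontal third lines at y = 899 and y = 1798.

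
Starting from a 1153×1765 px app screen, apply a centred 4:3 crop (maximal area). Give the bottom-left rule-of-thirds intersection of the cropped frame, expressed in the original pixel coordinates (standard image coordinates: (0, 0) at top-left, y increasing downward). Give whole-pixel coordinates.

1153/1765 < 4/3, so the 4:3 crop keeps the full width 1153 and trims height to 1153 × 3/4 = 864.75 px.
Top offset = (1765 − 864.75)/2 = 450.12 px; left offset = 0.
Bottom-left is one-third across and two-thirds down within the crop:
x = 0.00 + 1 × 1153.00/3 ≈ 384; y = 450.12 + 2 × 864.75/3 ≈ 1027.

x = 384 px, y = 1027 px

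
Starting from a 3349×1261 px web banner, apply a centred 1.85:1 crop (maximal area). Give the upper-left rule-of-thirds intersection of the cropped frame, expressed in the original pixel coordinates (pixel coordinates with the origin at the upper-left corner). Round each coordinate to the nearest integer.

x = 1286 px, y = 420 px

3349/1261 > 1.85/1, so the 1.85:1 crop keeps the full height 1261 and trims width to 1261 × 1.85/1 = 2332.85 px.
Left offset = (3349 − 2332.85)/2 = 508.08 px; top offset = 0.
Upper-left is one-third across and one-third down within the crop:
x = 508.08 + 1 × 2332.85/3 ≈ 1286; y = 0.00 + 1 × 1261.00/3 ≈ 420.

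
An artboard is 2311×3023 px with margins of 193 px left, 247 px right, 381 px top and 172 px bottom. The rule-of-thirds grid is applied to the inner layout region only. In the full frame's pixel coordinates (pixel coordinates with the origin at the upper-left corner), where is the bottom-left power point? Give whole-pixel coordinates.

x = 817 px, y = 2028 px

Content width = 2311 − 193 − 247 = 1871 px; content height = 3023 − 381 − 172 = 2470 px.
Bottom-left is one-third across and two-thirds down within the inner layout region.
x = 193 + 1 × 1871/3 = 193 + 623.67 ≈ 817
y = 381 + 2 × 2470/3 = 381 + 1646.67 ≈ 2028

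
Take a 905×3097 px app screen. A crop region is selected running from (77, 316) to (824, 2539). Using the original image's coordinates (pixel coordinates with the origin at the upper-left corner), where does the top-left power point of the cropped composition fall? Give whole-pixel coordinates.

x = 326 px, y = 1057 px

Crop width = 824 − 77 = 747 px; one third is 249.00 px.
Crop height = 2539 − 316 = 2223 px; one third is 741.00 px.
The top-left point is one-third across and one-third down within the crop:
x = 77 + 1 × 249.00 ≈ 326; y = 316 + 1 × 741.00 ≈ 1057.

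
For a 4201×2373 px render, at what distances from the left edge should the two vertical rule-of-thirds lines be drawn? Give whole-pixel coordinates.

1400 px and 2801 px

4201 / 3 = 1400.33, so the vertical lines sit at one and two thirds of 4201.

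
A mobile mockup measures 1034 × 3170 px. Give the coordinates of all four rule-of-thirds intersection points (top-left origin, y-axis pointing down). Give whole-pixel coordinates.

One third of 1034 is 344.67; one third of 3170 is 1056.67.
Vertical third lines at x = 345 and x = 689; horizontal third lines at y = 1057 and y = 2113.

(345, 1057), (689, 1057), (345, 2113), (689, 2113)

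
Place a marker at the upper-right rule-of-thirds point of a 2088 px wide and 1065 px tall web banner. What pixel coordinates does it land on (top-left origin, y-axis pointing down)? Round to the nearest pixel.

x = 1392 px, y = 355 px

The upper-right point sits two-thirds of the way across and one-third of the way down.
x = 2 × 2088/3 ≈ 1392; y = 1 × 1065/3 ≈ 355.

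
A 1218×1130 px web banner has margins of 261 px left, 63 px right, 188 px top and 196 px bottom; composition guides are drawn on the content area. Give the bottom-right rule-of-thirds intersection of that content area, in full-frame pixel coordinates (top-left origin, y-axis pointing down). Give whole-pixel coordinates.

Content width = 1218 − 261 − 63 = 894 px; content height = 1130 − 188 − 196 = 746 px.
Bottom-right is two-thirds across and two-thirds down within the content area.
x = 261 + 2 × 894/3 = 261 + 596.00 ≈ 857
y = 188 + 2 × 746/3 = 188 + 497.33 ≈ 685

(857, 685)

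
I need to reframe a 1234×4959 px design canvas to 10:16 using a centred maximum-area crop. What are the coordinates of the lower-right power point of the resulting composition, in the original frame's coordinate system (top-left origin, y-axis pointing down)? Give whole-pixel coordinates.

1234/4959 < 10/16, so the 10:16 crop keeps the full width 1234 and trims height to 1234 × 16/10 = 1974.40 px.
Top offset = (4959 − 1974.40)/2 = 1492.30 px; left offset = 0.
Lower-right is two-thirds across and two-thirds down within the crop:
x = 0.00 + 2 × 1234.00/3 ≈ 823; y = 1492.30 + 2 × 1974.40/3 ≈ 2809.

x = 823 px, y = 2809 px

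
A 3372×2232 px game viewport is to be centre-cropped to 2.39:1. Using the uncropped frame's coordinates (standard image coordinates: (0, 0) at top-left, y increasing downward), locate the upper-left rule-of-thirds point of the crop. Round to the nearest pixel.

3372/2232 < 2.39/1, so the 2.39:1 crop keeps the full width 3372 and trims height to 3372 × 1/2.39 = 1410.88 px.
Top offset = (2232 − 1410.88)/2 = 410.56 px; left offset = 0.
Upper-left is one-third across and one-third down within the crop:
x = 0.00 + 1 × 3372.00/3 ≈ 1124; y = 410.56 + 1 × 1410.88/3 ≈ 881.

(1124, 881)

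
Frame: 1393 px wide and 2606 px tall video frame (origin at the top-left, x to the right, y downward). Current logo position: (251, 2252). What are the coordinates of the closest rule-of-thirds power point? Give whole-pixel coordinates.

Third lines: x ∈ {464, 929}, y ∈ {869, 1737}.
251 is closer to x = 464; 2252 is closer to y = 1737.
So the nearest intersection is the lower-left power point.

(464, 1737)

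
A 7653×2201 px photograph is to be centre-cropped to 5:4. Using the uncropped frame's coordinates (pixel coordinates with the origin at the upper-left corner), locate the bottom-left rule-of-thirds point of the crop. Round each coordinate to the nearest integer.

7653/2201 > 5/4, so the 5:4 crop keeps the full height 2201 and trims width to 2201 × 5/4 = 2751.25 px.
Left offset = (7653 − 2751.25)/2 = 2450.88 px; top offset = 0.
Bottom-left is one-third across and two-thirds down within the crop:
x = 2450.88 + 1 × 2751.25/3 ≈ 3368; y = 0.00 + 2 × 2201.00/3 ≈ 1467.

x = 3368 px, y = 1467 px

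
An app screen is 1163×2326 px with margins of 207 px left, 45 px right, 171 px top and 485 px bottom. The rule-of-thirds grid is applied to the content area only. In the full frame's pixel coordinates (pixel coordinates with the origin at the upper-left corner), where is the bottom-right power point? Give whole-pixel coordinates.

Content width = 1163 − 207 − 45 = 911 px; content height = 2326 − 171 − 485 = 1670 px.
Bottom-right is two-thirds across and two-thirds down within the content area.
x = 207 + 2 × 911/3 = 207 + 607.33 ≈ 814
y = 171 + 2 × 1670/3 = 171 + 1113.33 ≈ 1284

x = 814 px, y = 1284 px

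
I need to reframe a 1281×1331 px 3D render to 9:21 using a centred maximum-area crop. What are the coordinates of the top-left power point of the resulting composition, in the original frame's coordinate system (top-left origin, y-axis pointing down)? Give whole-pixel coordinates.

x = 545 px, y = 444 px

1281/1331 > 9/21, so the 9:21 crop keeps the full height 1331 and trims width to 1331 × 9/21 = 570.43 px.
Left offset = (1281 − 570.43)/2 = 355.29 px; top offset = 0.
Top-left is one-third across and one-third down within the crop:
x = 355.29 + 1 × 570.43/3 ≈ 545; y = 0.00 + 1 × 1331.00/3 ≈ 444.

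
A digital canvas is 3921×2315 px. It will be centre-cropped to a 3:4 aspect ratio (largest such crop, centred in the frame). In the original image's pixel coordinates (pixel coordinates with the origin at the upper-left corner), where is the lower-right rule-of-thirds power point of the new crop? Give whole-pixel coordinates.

x = 2250 px, y = 1543 px

3921/2315 > 3/4, so the 3:4 crop keeps the full height 2315 and trims width to 2315 × 3/4 = 1736.25 px.
Left offset = (3921 − 1736.25)/2 = 1092.38 px; top offset = 0.
Lower-right is two-thirds across and two-thirds down within the crop:
x = 1092.38 + 2 × 1736.25/3 ≈ 2250; y = 0.00 + 2 × 2315.00/3 ≈ 1543.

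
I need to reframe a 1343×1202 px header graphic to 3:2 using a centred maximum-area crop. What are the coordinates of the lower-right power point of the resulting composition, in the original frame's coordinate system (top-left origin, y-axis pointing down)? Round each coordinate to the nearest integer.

1343/1202 < 3/2, so the 3:2 crop keeps the full width 1343 and trims height to 1343 × 2/3 = 895.33 px.
Top offset = (1202 − 895.33)/2 = 153.33 px; left offset = 0.
Lower-right is two-thirds across and two-thirds down within the crop:
x = 0.00 + 2 × 1343.00/3 ≈ 895; y = 153.33 + 2 × 895.33/3 ≈ 750.

x = 895 px, y = 750 px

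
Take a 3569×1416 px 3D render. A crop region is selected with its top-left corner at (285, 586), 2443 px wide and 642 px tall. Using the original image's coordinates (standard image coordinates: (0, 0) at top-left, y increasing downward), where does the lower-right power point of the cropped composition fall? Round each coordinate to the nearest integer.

x = 1914 px, y = 1014 px

One third of the crop width 2443 is 814.33 px.
One third of the crop height 642 is 214.00 px.
The lower-right point is two-thirds across and two-thirds down within the crop:
x = 285 + 2 × 814.33 ≈ 1914; y = 586 + 2 × 214.00 ≈ 1014.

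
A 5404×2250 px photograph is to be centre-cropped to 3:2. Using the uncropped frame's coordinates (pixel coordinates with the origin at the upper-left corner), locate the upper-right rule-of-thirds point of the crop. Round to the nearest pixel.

5404/2250 > 3/2, so the 3:2 crop keeps the full height 2250 and trims width to 2250 × 3/2 = 3375.00 px.
Left offset = (5404 − 3375.00)/2 = 1014.50 px; top offset = 0.
Upper-right is two-thirds across and one-third down within the crop:
x = 1014.50 + 2 × 3375.00/3 ≈ 3265; y = 0.00 + 1 × 2250.00/3 ≈ 750.

(3265, 750)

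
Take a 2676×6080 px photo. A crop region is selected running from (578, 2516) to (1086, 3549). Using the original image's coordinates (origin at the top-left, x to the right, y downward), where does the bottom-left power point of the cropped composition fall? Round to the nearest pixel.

x = 747 px, y = 3205 px

Crop width = 1086 − 578 = 508 px; one third is 169.33 px.
Crop height = 3549 − 2516 = 1033 px; one third is 344.33 px.
The bottom-left point is one-third across and two-thirds down within the crop:
x = 578 + 1 × 169.33 ≈ 747; y = 2516 + 2 × 344.33 ≈ 3205.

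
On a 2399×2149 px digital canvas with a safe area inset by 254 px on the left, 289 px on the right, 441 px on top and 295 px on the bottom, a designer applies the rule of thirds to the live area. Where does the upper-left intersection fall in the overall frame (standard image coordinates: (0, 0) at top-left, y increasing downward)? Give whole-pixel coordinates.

Content width = 2399 − 254 − 289 = 1856 px; content height = 2149 − 441 − 295 = 1413 px.
Upper-left is one-third across and one-third down within the live area.
x = 254 + 1 × 1856/3 = 254 + 618.67 ≈ 873
y = 441 + 1 × 1413/3 = 441 + 471.00 ≈ 912

(873, 912)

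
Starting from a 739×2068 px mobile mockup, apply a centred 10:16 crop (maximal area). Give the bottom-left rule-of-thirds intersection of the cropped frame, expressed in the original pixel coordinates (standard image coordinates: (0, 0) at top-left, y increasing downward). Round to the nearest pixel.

739/2068 < 10/16, so the 10:16 crop keeps the full width 739 and trims height to 739 × 16/10 = 1182.40 px.
Top offset = (2068 − 1182.40)/2 = 442.80 px; left offset = 0.
Bottom-left is one-third across and two-thirds down within the crop:
x = 0.00 + 1 × 739.00/3 ≈ 246; y = 442.80 + 2 × 1182.40/3 ≈ 1231.

(246, 1231)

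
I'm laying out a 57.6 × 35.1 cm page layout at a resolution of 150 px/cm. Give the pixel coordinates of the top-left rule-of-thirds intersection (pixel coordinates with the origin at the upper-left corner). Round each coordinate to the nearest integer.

In pixels the canvas is 57.6 × 150 = 8640 wide and 35.1 × 150 = 5265 tall.
The top-left point is one-third across and one-third down:
x = 1 × 8640/3 ≈ 2880; y = 1 × 5265/3 ≈ 1755.

x = 2880 px, y = 1755 px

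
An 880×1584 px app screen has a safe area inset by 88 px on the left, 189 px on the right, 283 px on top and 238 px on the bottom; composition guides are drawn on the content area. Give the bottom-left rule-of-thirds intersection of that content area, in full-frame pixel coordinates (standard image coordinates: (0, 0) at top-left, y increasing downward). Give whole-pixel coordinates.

x = 289 px, y = 992 px

Content width = 880 − 88 − 189 = 603 px; content height = 1584 − 283 − 238 = 1063 px.
Bottom-left is one-third across and two-thirds down within the content area.
x = 88 + 1 × 603/3 = 88 + 201.00 ≈ 289
y = 283 + 2 × 1063/3 = 283 + 708.67 ≈ 992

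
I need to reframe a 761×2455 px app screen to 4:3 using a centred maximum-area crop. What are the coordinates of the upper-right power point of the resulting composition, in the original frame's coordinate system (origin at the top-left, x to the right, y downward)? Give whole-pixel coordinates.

(507, 1132)

761/2455 < 4/3, so the 4:3 crop keeps the full width 761 and trims height to 761 × 3/4 = 570.75 px.
Top offset = (2455 − 570.75)/2 = 942.12 px; left offset = 0.
Upper-right is two-thirds across and one-third down within the crop:
x = 0.00 + 2 × 761.00/3 ≈ 507; y = 942.12 + 1 × 570.75/3 ≈ 1132.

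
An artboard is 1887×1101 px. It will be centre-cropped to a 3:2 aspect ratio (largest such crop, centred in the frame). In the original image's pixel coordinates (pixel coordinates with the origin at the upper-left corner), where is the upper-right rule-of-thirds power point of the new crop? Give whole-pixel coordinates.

x = 1219 px, y = 367 px

1887/1101 > 3/2, so the 3:2 crop keeps the full height 1101 and trims width to 1101 × 3/2 = 1651.50 px.
Left offset = (1887 − 1651.50)/2 = 117.75 px; top offset = 0.
Upper-right is two-thirds across and one-third down within the crop:
x = 117.75 + 2 × 1651.50/3 ≈ 1219; y = 0.00 + 1 × 1101.00/3 ≈ 367.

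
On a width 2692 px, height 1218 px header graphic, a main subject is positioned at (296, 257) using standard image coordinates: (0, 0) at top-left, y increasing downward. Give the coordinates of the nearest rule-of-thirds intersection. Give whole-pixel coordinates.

Third lines: x ∈ {897, 1795}, y ∈ {406, 812}.
296 is closer to x = 897; 257 is closer to y = 406.
So the nearest intersection is the upper-left power point.

x = 897 px, y = 406 px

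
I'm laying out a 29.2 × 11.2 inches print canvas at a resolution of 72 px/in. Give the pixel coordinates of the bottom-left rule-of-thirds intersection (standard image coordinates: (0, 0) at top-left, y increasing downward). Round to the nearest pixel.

In pixels the canvas is 29.2 × 72 = 2102.4 wide and 11.2 × 72 = 806.4 tall.
The bottom-left point is one-third across and two-thirds down:
x = 1 × 2102.4/3 ≈ 701; y = 2 × 806.4/3 ≈ 538.

(701, 538)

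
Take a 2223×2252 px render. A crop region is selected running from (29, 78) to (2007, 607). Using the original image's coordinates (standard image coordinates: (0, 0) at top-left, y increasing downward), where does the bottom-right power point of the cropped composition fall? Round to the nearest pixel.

(1348, 431)

Crop width = 2007 − 29 = 1978 px; one third is 659.33 px.
Crop height = 607 − 78 = 529 px; one third is 176.33 px.
The bottom-right point is two-thirds across and two-thirds down within the crop:
x = 29 + 2 × 659.33 ≈ 1348; y = 78 + 2 × 176.33 ≈ 431.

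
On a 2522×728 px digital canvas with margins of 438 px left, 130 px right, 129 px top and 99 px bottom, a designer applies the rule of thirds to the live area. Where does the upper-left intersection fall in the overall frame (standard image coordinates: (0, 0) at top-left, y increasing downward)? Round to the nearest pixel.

Content width = 2522 − 438 − 130 = 1954 px; content height = 728 − 129 − 99 = 500 px.
Upper-left is one-third across and one-third down within the live area.
x = 438 + 1 × 1954/3 = 438 + 651.33 ≈ 1089
y = 129 + 1 × 500/3 = 129 + 166.67 ≈ 296

(1089, 296)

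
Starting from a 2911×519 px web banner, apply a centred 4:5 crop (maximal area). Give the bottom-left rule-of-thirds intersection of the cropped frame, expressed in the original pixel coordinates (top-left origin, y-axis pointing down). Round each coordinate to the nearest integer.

2911/519 > 4/5, so the 4:5 crop keeps the full height 519 and trims width to 519 × 4/5 = 415.20 px.
Left offset = (2911 − 415.20)/2 = 1247.90 px; top offset = 0.
Bottom-left is one-third across and two-thirds down within the crop:
x = 1247.90 + 1 × 415.20/3 ≈ 1386; y = 0.00 + 2 × 519.00/3 ≈ 346.

(1386, 346)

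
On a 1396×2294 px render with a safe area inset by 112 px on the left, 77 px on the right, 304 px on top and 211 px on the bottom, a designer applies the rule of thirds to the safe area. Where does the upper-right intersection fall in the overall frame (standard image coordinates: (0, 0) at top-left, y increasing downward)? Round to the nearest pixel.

(917, 897)

Content width = 1396 − 112 − 77 = 1207 px; content height = 2294 − 304 − 211 = 1779 px.
Upper-right is two-thirds across and one-third down within the safe area.
x = 112 + 2 × 1207/3 = 112 + 804.67 ≈ 917
y = 304 + 1 × 1779/3 = 304 + 593.00 ≈ 897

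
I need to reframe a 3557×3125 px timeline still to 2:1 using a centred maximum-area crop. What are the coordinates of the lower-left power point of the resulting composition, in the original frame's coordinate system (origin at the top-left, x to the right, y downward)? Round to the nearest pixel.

3557/3125 < 2/1, so the 2:1 crop keeps the full width 3557 and trims height to 3557 × 1/2 = 1778.50 px.
Top offset = (3125 − 1778.50)/2 = 673.25 px; left offset = 0.
Lower-left is one-third across and two-thirds down within the crop:
x = 0.00 + 1 × 3557.00/3 ≈ 1186; y = 673.25 + 2 × 1778.50/3 ≈ 1859.

x = 1186 px, y = 1859 px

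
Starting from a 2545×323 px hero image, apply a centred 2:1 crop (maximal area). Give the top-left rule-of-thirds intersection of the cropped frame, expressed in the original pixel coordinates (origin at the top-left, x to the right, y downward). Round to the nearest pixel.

x = 1165 px, y = 108 px

2545/323 > 2/1, so the 2:1 crop keeps the full height 323 and trims width to 323 × 2/1 = 646.00 px.
Left offset = (2545 − 646.00)/2 = 949.50 px; top offset = 0.
Top-left is one-third across and one-third down within the crop:
x = 949.50 + 1 × 646.00/3 ≈ 1165; y = 0.00 + 1 × 323.00/3 ≈ 108.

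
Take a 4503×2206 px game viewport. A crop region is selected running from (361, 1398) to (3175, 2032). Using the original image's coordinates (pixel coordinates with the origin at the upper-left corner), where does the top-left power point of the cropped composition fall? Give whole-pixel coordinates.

(1299, 1609)

Crop width = 3175 − 361 = 2814 px; one third is 938.00 px.
Crop height = 2032 − 1398 = 634 px; one third is 211.33 px.
The top-left point is one-third across and one-third down within the crop:
x = 361 + 1 × 938.00 ≈ 1299; y = 1398 + 1 × 211.33 ≈ 1609.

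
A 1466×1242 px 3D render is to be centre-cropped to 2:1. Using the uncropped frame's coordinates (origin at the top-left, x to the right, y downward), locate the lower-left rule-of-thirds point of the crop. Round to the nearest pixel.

x = 489 px, y = 743 px

1466/1242 < 2/1, so the 2:1 crop keeps the full width 1466 and trims height to 1466 × 1/2 = 733.00 px.
Top offset = (1242 − 733.00)/2 = 254.50 px; left offset = 0.
Lower-left is one-third across and two-thirds down within the crop:
x = 0.00 + 1 × 1466.00/3 ≈ 489; y = 254.50 + 2 × 733.00/3 ≈ 743.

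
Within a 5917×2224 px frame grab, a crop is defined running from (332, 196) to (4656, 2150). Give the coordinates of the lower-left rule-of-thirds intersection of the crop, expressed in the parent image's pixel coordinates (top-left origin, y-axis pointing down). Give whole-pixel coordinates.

(1773, 1499)

Crop width = 4656 − 332 = 4324 px; one third is 1441.33 px.
Crop height = 2150 − 196 = 1954 px; one third is 651.33 px.
The lower-left point is one-third across and two-thirds down within the crop:
x = 332 + 1 × 1441.33 ≈ 1773; y = 196 + 2 × 651.33 ≈ 1499.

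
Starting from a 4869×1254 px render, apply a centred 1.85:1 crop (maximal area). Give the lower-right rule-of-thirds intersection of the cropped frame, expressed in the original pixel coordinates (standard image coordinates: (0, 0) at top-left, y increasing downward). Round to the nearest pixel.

(2821, 836)

4869/1254 > 1.85/1, so the 1.85:1 crop keeps the full height 1254 and trims width to 1254 × 1.85/1 = 2319.90 px.
Left offset = (4869 − 2319.90)/2 = 1274.55 px; top offset = 0.
Lower-right is two-thirds across and two-thirds down within the crop:
x = 1274.55 + 2 × 2319.90/3 ≈ 2821; y = 0.00 + 2 × 1254.00/3 ≈ 836.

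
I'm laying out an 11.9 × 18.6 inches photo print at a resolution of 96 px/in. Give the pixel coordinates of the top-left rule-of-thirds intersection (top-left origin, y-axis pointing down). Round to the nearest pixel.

In pixels the canvas is 11.9 × 96 = 1142.4 wide and 18.6 × 96 = 1785.6 tall.
The top-left point is one-third across and one-third down:
x = 1 × 1142.4/3 ≈ 381; y = 1 × 1785.6/3 ≈ 595.

(381, 595)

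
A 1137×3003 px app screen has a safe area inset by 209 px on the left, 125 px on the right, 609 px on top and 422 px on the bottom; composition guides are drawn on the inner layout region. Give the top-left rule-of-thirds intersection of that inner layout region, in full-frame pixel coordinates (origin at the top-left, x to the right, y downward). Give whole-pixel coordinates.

Content width = 1137 − 209 − 125 = 803 px; content height = 3003 − 609 − 422 = 1972 px.
Top-left is one-third across and one-third down within the inner layout region.
x = 209 + 1 × 803/3 = 209 + 267.67 ≈ 477
y = 609 + 1 × 1972/3 = 609 + 657.33 ≈ 1266

x = 477 px, y = 1266 px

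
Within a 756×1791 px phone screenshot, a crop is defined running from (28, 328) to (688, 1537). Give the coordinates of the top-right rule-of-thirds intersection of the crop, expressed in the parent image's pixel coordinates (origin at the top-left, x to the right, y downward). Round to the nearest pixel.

Crop width = 688 − 28 = 660 px; one third is 220.00 px.
Crop height = 1537 − 328 = 1209 px; one third is 403.00 px.
The top-right point is two-thirds across and one-third down within the crop:
x = 28 + 2 × 220.00 ≈ 468; y = 328 + 1 × 403.00 ≈ 731.

x = 468 px, y = 731 px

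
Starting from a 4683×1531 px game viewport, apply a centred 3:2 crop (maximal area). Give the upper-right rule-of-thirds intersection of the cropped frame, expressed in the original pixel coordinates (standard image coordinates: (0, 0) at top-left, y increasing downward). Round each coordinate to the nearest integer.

4683/1531 > 3/2, so the 3:2 crop keeps the full height 1531 and trims width to 1531 × 3/2 = 2296.50 px.
Left offset = (4683 − 2296.50)/2 = 1193.25 px; top offset = 0.
Upper-right is two-thirds across and one-third down within the crop:
x = 1193.25 + 2 × 2296.50/3 ≈ 2724; y = 0.00 + 1 × 1531.00/3 ≈ 510.

(2724, 510)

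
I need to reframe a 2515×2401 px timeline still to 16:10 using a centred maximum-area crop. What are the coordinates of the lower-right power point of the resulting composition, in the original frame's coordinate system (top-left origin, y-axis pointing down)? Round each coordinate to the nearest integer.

2515/2401 < 16/10, so the 16:10 crop keeps the full width 2515 and trims height to 2515 × 10/16 = 1571.88 px.
Top offset = (2401 − 1571.88)/2 = 414.56 px; left offset = 0.
Lower-right is two-thirds across and two-thirds down within the crop:
x = 0.00 + 2 × 2515.00/3 ≈ 1677; y = 414.56 + 2 × 1571.88/3 ≈ 1462.

x = 1677 px, y = 1462 px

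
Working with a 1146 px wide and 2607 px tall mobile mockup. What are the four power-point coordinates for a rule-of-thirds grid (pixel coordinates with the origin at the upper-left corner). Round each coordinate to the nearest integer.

One third of 1146 is 382; one third of 2607 is 869.
Vertical third lines at x = 382 and x = 764; horizontal third lines at y = 869 and y = 1738.

(382, 869), (764, 869), (382, 1738), (764, 1738)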